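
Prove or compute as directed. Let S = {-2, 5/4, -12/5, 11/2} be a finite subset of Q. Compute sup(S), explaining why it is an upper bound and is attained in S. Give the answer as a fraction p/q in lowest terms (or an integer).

S is finite, so sup(S) = max(S).
Sorted decreasing:
11/2, 5/4, -2, -12/5
The extremum is 11/2.
For every x in S, x <= 11/2. And 11/2 is in S, so it is attained.
Therefore sup(S) = 11/2.

11/2


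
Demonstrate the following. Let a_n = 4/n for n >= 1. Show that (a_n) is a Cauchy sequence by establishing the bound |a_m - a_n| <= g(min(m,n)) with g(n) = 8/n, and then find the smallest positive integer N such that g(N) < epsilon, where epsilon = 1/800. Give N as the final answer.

For any m, n >= 1, by the triangle inequality:
|a_m - a_n| = |4/m - 4/n| <= 4*1/m + 4*1/n <= 8/min(m,n).
So g(n) = 8/n bounds the Cauchy difference. Since g(n) -> 0, (a_n) is Cauchy.
Now solve g(N) < 1/800: 8/N < 1/800 <=> N > 8 / (1/800) = 6400.
The smallest integer strictly greater than 6400 is N = 6401.
Check: g(6401) = 8/6401 = 8/6401 < 1/800; g(6400) = 1/800 >= 1/800. So N = 6401.

6401


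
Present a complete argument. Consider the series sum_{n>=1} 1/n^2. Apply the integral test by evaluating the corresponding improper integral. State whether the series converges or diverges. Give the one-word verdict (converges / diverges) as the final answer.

Let f(x) = x^(-2). Then f is positive, continuous, and decreasing on [1, infinity), so the integral test applies.
Compute the improper integral int_{1}^infinity f(x) dx:
  antiderivative F(x) = -1/x.
  As x -> infinity, F(x) -> 0 (since p = 2 > 1).
  So int = F(infinity) - F(1) = 0 - (-1) = 1.
  Finite, so by the integral test, the series converges.

converges


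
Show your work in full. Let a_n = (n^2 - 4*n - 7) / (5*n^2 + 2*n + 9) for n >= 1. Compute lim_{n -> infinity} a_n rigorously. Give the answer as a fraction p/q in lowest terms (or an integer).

Divide numerator and denominator by n^2, the highest power:
numerator / n^2 = 1 - 4/n - 7/n^2
denominator / n^2 = 5 + 2/n + 9/n^2
As n -> infinity, all terms of the form c/n^k (k >= 1) tend to 0.
So numerator / n^2 -> 1 and denominator / n^2 -> 5.
Therefore lim a_n = 1/5.

1/5


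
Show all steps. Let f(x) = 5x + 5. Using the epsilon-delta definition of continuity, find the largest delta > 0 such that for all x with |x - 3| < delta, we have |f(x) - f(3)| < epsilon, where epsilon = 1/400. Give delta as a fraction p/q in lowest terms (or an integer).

We compute f(3) = 5*(3) + 5 = 20.
|f(x) - f(3)| = |5x + 5 - (20)| = |5(x - 3)| = 5|x - 3|.
We need 5|x - 3| < 1/400, i.e. |x - 3| < 1/400 / 5 = 1/2000.
So any delta <= 1/2000 works. Conversely, if delta > 1/2000, then x = 3 + 1/2000 satisfies |x - 3| = 1/2000 < delta but |f(x) - f(3)| = 5 * 1/2000 = 1/400, which is not < 1/400; so no larger delta works.
Hence the largest such delta is 1/2000.

1/2000


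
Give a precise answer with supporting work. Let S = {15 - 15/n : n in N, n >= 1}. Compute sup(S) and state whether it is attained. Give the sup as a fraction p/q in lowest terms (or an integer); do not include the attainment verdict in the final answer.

Analysis:
- Values: 0, 15/2, 10, 45/4, ... strictly increasing.
- Minimum is 0 (n=1); inf = 0 (attained).
- 15 - 15/n -> 15 from below; sup = 15, not attained.
Conclusion: sup(S) = 15, not attained in S.

15


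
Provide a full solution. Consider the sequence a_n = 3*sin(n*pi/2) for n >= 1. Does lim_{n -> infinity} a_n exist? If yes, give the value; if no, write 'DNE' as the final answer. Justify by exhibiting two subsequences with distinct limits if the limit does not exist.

Examine the behaviour of a_n along subsequences.
a_{4k+1} = 3*sin(pi/2 + 2k*pi) = 3 -> 3. a_{4k+3} = 3*sin(3pi/2 + 2k*pi) = -3 -> -3.
Since these two subsequential limits are 3 and -3, distinct, the full sequence cannot converge (a convergent sequence has all subsequences tending to the same limit). So lim a_n does not exist.

DNE


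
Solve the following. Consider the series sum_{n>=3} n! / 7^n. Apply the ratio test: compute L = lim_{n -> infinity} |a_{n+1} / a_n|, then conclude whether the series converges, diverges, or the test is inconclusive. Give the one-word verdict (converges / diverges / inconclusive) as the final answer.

Let a_n denote the general term. Form the ratio a_{n+1}/a_n and simplify:
a_{n+1}/a_n = n/7 + 1/7
Take the limit as n -> infinity: L = infinity.
Since L = infinity > 1 (or L = infinity), the ratio test implies the series diverges.

diverges


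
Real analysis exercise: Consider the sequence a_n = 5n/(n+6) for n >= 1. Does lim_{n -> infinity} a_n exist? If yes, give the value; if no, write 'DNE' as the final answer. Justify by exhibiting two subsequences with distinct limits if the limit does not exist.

Examine the behaviour of a_n along subsequences.
Even-n subsequence a_{2k} = 5(2k)/(2k+6) -> 5. Odd-n subsequence a_{2k+1} = 5(2k+1)/(2k+7) -> 5. Both tend to 5, which suggests the limit is 5; verify directly.
|a_n - 5| = |5n - 5(n+6)| / (n+6) = 30/(n+6) < 30/n for every n >= 1.
Given epsilon > 0, choose a positive integer N > 30/epsilon. Then for all n >= N, |a_n - 5| < 30/n <= 30/N < epsilon.
So by the definition of the limit, lim a_n exists and equals 5.

5


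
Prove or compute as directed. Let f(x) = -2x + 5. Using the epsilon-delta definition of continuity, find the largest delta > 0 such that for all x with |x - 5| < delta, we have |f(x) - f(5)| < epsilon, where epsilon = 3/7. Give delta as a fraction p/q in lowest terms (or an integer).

We compute f(5) = -2*(5) + 5 = -5.
|f(x) - f(5)| = |-2x + 5 - (-5)| = |-2(x - 5)| = 2|x - 5|.
We need 2|x - 5| < 3/7, i.e. |x - 5| < 3/7 / 2 = 3/14.
So any delta <= 3/14 works. Conversely, if delta > 3/14, then x = 5 + 3/14 satisfies |x - 5| = 3/14 < delta but |f(x) - f(5)| = 2 * 3/14 = 3/7, which is not < 3/7; so no larger delta works.
Hence the largest such delta is 3/14.

3/14


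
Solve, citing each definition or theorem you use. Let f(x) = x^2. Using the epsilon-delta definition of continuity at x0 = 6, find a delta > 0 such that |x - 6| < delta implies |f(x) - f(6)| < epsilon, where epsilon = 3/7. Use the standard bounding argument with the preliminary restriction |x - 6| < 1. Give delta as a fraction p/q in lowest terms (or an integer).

Factor: |x^2 - (6)^2| = |x - 6| * |x + 6|.
Impose |x - 6| < 1 first. Then |x + 6| = |(x - 6) + 2*(6)| <= |x - 6| + 2*|6| < 1 + 12 = 13.
So |x^2 - (6)^2| < delta * 13.
We need delta * 13 <= 3/7, i.e. delta <= 3/7/13 = 3/91.
Since 3/91 < 1, this is tighter than 1; take delta = 3/91.
So delta = 3/91 works.

3/91


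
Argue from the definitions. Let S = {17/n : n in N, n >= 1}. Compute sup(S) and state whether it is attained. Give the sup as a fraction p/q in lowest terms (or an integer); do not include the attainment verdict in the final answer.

Analysis:
- Values: 17, 17/2, 17/3, 17/4, ... strictly decreasing.
- The maximum is 17 (n=1); sup = 17 (attained).
- The set is bounded below by 0; 17/n -> 0 so 0 is the greatest lower bound.
- 0 is not in the set, so inf = 0 is not attained.
Conclusion: sup(S) = 17, attained in S.

17


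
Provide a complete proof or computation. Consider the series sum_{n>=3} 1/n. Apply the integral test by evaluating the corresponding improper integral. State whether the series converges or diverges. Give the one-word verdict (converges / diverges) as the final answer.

Let f(x) = 1/x. Then f is positive, continuous, and decreasing on [3, infinity), so the integral test applies.
Compute the improper integral int_{3}^infinity f(x) dx:
  antiderivative F(x) = log(x).
  As x -> infinity, log(x) -> infinity.
  So int = infinity - log(3) = infinity. By the integral test, the series diverges.

diverges


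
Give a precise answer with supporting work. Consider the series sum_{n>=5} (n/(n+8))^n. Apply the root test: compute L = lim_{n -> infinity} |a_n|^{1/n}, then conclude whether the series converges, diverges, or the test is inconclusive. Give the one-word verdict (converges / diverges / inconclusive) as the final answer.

Let a_n denote the general term. Form |a_n|^(1/n) and simplify:
|a_n|^(1/n) = n/(n + 8)
Take the limit as n -> infinity: L = 1.
Since L = 1, the root test is inconclusive. (In fact a_n = (n/(n+8))^n -> e^(-8) != 0, so the nth-term test shows divergence; but the root test itself gives no conclusion.)

inconclusive


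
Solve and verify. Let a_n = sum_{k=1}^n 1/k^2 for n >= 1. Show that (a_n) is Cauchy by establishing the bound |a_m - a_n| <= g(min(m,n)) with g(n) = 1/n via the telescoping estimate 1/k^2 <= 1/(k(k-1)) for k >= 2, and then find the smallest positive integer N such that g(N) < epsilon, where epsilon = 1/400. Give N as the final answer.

For m > n >= 1: |a_m - a_n| = sum_{k=n+1}^m 1/k^2.
Use 1/k^2 <= 1/(k(k-1)) = 1/(k-1) - 1/k for k >= 2:
sum_{k=n+1}^m 1/k^2 <= sum_{k=n+1}^m (1/(k-1) - 1/k) = 1/n - 1/m <= 1/n.
By symmetry the same bound holds with n,m swapped, so |a_m - a_n| <= 1/min(m,n) = g(min(m,n)). Since g(n) -> 0, (a_n) is Cauchy.
Now solve g(N) < 1/400: 1/N < 1/400 <=> N > 1/(1/400) = 400.
The smallest integer strictly greater than 400 is N = 401.
Check: g(401) = 1/401 < 1/400; g(400) = 1/400 >= 1/400. So N = 401.

401


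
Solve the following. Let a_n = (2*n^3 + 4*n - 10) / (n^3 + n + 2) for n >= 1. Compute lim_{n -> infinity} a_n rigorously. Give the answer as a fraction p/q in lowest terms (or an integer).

Divide numerator and denominator by n^3, the highest power:
numerator / n^3 = 2 + 4/n^2 - 10/n^3
denominator / n^3 = 1 + n^(-2) + 2/n^3
As n -> infinity, all terms of the form c/n^k (k >= 1) tend to 0.
So numerator / n^3 -> 2 and denominator / n^3 -> 1.
Therefore lim a_n = 2.

2


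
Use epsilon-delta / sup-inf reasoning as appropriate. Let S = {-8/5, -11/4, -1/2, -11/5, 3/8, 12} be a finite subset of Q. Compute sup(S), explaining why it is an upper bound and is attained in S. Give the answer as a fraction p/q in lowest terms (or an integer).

S is finite, so sup(S) = max(S).
Sorted decreasing:
12, 3/8, -1/2, -8/5, -11/5, -11/4
The extremum is 12.
For every x in S, x <= 12. And 12 is in S, so it is attained.
Therefore sup(S) = 12.

12


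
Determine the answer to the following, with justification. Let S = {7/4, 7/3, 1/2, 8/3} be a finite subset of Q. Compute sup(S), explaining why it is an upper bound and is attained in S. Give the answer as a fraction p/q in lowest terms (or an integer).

S is finite, so sup(S) = max(S).
Sorted decreasing:
8/3, 7/3, 7/4, 1/2
The extremum is 8/3.
For every x in S, x <= 8/3. And 8/3 is in S, so it is attained.
Therefore sup(S) = 8/3.

8/3


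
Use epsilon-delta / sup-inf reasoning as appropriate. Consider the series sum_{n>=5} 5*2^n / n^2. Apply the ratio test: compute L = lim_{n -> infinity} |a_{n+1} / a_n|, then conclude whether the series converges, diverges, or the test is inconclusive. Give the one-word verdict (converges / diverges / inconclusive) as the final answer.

Let a_n denote the general term. Form the ratio a_{n+1}/a_n and simplify:
a_{n+1}/a_n = 2*n^2/(n + 1)^2
Take the limit as n -> infinity: L = 2.
Since L = 2 > 1 (or L = infinity), the ratio test implies the series diverges.

diverges


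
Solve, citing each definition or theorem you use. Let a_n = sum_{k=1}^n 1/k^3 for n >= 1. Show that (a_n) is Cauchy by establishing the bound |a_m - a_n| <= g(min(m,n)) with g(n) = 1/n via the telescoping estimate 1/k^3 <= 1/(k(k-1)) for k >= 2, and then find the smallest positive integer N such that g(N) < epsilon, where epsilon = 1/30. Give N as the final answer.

For m > n >= 1: |a_m - a_n| = sum_{k=n+1}^m 1/k^3.
Use 1/k^3 <= 1/(k(k-1)) = 1/(k-1) - 1/k for k >= 2 (which holds since k^3 >= k^2 >= k(k-1) for k >= 2):
sum_{k=n+1}^m 1/k^3 <= sum_{k=n+1}^m (1/(k-1) - 1/k) = 1/n - 1/m <= 1/n.
By symmetry the same bound holds with n,m swapped, so |a_m - a_n| <= 1/min(m,n) = g(min(m,n)). Since g(n) -> 0, (a_n) is Cauchy.
Now solve g(N) < 1/30: 1/N < 1/30 <=> N > 1/(1/30) = 30.
The smallest integer strictly greater than 30 is N = 31.
Check: g(31) = 1/31 < 1/30; g(30) = 1/30 >= 1/30. So N = 31.

31


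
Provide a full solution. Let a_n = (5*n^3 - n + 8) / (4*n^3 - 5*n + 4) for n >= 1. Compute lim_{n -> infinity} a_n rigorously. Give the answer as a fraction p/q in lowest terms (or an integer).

Divide numerator and denominator by n^3, the highest power:
numerator / n^3 = 5 - 1/n^2 + 8/n^3
denominator / n^3 = 4 - 5/n^2 + 4/n^3
As n -> infinity, all terms of the form c/n^k (k >= 1) tend to 0.
So numerator / n^3 -> 5 and denominator / n^3 -> 4.
Therefore lim a_n = 5/4.

5/4


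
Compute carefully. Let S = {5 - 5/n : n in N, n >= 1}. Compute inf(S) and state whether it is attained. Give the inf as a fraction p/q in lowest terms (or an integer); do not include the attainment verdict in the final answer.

Analysis:
- Values: 0, 5/2, 10/3, 15/4, ... strictly increasing.
- Minimum is 0 (n=1); inf = 0 (attained).
- 5 - 5/n -> 5 from below; sup = 5, not attained.
Conclusion: inf(S) = 0, attained in S.

0


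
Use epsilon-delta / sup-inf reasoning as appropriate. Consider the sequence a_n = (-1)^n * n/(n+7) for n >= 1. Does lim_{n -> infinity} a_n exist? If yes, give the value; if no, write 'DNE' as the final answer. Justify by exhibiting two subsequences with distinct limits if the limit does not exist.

Examine the behaviour of a_n along subsequences.
a_{2k} = 2k/(2k+7) -> 1. a_{2k+1} = -(2k+1)/(2k+8) -> -1.
Since these two subsequential limits are 1 and -1, distinct, the full sequence cannot converge (a convergent sequence has all subsequences tending to the same limit). So lim a_n does not exist.

DNE


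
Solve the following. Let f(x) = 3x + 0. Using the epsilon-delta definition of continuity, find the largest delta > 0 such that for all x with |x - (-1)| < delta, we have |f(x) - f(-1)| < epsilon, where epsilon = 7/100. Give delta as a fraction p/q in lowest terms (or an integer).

We compute f(-1) = 3*(-1) + 0 = -3.
|f(x) - f(-1)| = |3x + 0 - (-3)| = |3(x - (-1))| = 3|x - (-1)|.
We need 3|x - (-1)| < 7/100, i.e. |x - (-1)| < 7/100 / 3 = 7/300.
So any delta <= 7/300 works. Conversely, if delta > 7/300, then x = -1 + 7/300 satisfies |x - (-1)| = 7/300 < delta but |f(x) - f(-1)| = 3 * 7/300 = 7/100, which is not < 7/100; so no larger delta works.
Hence the largest such delta is 7/300.

7/300


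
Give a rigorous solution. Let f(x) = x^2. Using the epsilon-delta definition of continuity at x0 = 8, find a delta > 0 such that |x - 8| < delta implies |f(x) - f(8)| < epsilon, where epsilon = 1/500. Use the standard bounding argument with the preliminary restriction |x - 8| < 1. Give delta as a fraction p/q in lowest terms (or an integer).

Factor: |x^2 - (8)^2| = |x - 8| * |x + 8|.
Impose |x - 8| < 1 first. Then |x + 8| = |(x - 8) + 2*(8)| <= |x - 8| + 2*|8| < 1 + 16 = 17.
So |x^2 - (8)^2| < delta * 17.
We need delta * 17 <= 1/500, i.e. delta <= 1/500/17 = 1/8500.
Since 1/8500 < 1, this is tighter than 1; take delta = 1/8500.
So delta = 1/8500 works.

1/8500


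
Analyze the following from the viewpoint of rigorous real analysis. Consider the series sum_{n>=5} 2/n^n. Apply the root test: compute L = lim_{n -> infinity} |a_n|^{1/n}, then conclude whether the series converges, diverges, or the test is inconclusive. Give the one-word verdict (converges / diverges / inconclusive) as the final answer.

Let a_n denote the general term. Form |a_n|^(1/n) and simplify:
|a_n|^(1/n) = 2^(1/n)/n
Take the limit as n -> infinity: L = 0.
Since L = 0 < 1, the root test implies convergence.

converges


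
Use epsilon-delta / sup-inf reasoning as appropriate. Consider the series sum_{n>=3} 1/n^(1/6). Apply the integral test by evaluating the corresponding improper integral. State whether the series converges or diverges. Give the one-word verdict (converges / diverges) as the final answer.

Let f(x) = x^(-1/6). Then f is positive, continuous, and decreasing on [3, infinity), so the integral test applies.
Compute the improper integral int_{3}^infinity f(x) dx:
  antiderivative F(x) = 6*x^(5/6)/5.
  As x -> infinity, F(x) -> infinity (since p = 1/6 < 1).
  So the integral diverges. By the integral test, the series diverges.

diverges


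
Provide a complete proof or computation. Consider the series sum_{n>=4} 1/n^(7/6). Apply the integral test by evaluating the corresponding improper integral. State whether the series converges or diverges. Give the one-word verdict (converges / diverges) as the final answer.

Let f(x) = x^(-7/6). Then f is positive, continuous, and decreasing on [4, infinity), so the integral test applies.
Compute the improper integral int_{4}^infinity f(x) dx:
  antiderivative F(x) = -6/x^(1/6).
  As x -> infinity, F(x) -> 0 (since p = 7/6 > 1).
  So int = F(infinity) - F(4) = 0 - (-3*2^(2/3)) = 3*2^(2/3).
  Finite, so by the integral test, the series converges.

converges


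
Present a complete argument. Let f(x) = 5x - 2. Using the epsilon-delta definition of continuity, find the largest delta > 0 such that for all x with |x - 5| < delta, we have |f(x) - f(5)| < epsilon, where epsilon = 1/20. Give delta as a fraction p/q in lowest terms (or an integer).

We compute f(5) = 5*(5) - 2 = 23.
|f(x) - f(5)| = |5x - 2 - (23)| = |5(x - 5)| = 5|x - 5|.
We need 5|x - 5| < 1/20, i.e. |x - 5| < 1/20 / 5 = 1/100.
So any delta <= 1/100 works. Conversely, if delta > 1/100, then x = 5 + 1/100 satisfies |x - 5| = 1/100 < delta but |f(x) - f(5)| = 5 * 1/100 = 1/20, which is not < 1/20; so no larger delta works.
Hence the largest such delta is 1/100.

1/100


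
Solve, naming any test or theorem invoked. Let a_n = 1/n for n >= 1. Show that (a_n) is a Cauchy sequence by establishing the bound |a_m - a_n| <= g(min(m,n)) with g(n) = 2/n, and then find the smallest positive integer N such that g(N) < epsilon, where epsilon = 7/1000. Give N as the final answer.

For any m, n >= 1, by the triangle inequality:
|a_m - a_n| = |1/m - 1/n| <= 1/m + 1/n <= 2/min(m,n).
So g(n) = 2/n bounds the Cauchy difference. Since g(n) -> 0, (a_n) is Cauchy.
Now solve g(N) < 7/1000: 2/N < 7/1000 <=> N > 2 / (7/1000) = 2000/7.
The smallest integer strictly greater than 2000/7 is N = 286.
Check: g(286) = 2/286 = 1/143 < 7/1000; g(285) = 2/285 >= 7/1000. So N = 286.

286


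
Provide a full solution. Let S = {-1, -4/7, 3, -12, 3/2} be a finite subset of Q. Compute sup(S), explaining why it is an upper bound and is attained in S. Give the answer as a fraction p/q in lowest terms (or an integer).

S is finite, so sup(S) = max(S).
Sorted decreasing:
3, 3/2, -4/7, -1, -12
The extremum is 3.
For every x in S, x <= 3. And 3 is in S, so it is attained.
Therefore sup(S) = 3.

3


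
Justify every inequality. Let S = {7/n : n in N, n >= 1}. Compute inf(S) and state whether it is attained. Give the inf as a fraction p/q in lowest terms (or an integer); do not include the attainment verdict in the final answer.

Analysis:
- Values: 7, 7/2, 7/3, 7/4, ... strictly decreasing.
- The maximum is 7 (n=1); sup = 7 (attained).
- The set is bounded below by 0; 7/n -> 0 so 0 is the greatest lower bound.
- 0 is not in the set, so inf = 0 is not attained.
Conclusion: inf(S) = 0, not attained in S.

0


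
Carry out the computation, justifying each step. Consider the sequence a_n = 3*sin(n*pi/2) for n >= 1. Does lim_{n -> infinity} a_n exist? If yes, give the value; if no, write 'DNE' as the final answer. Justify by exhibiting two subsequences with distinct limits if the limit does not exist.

Examine the behaviour of a_n along subsequences.
a_{4k+1} = 3*sin(pi/2 + 2k*pi) = 3 -> 3. a_{4k+3} = 3*sin(3pi/2 + 2k*pi) = -3 -> -3.
Since these two subsequential limits are 3 and -3, distinct, the full sequence cannot converge (a convergent sequence has all subsequences tending to the same limit). So lim a_n does not exist.

DNE


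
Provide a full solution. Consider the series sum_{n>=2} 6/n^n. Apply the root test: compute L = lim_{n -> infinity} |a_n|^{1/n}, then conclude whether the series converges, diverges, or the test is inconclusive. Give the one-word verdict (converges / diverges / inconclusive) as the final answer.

Let a_n denote the general term. Form |a_n|^(1/n) and simplify:
|a_n|^(1/n) = 6^(1/n)/n
Take the limit as n -> infinity: L = 0.
Since L = 0 < 1, the root test implies convergence.

converges


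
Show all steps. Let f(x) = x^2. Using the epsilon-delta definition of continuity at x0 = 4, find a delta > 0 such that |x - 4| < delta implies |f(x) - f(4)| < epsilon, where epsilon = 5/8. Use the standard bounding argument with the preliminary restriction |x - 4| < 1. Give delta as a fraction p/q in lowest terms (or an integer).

Factor: |x^2 - (4)^2| = |x - 4| * |x + 4|.
Impose |x - 4| < 1 first. Then |x + 4| = |(x - 4) + 2*(4)| <= |x - 4| + 2*|4| < 1 + 8 = 9.
So |x^2 - (4)^2| < delta * 9.
We need delta * 9 <= 5/8, i.e. delta <= 5/8/9 = 5/72.
Since 5/72 < 1, this is tighter than 1; take delta = 5/72.
So delta = 5/72 works.

5/72


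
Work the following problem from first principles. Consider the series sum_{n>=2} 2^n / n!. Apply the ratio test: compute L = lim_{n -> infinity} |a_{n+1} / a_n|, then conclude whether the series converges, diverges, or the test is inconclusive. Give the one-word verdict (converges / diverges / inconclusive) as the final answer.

Let a_n denote the general term. Form the ratio a_{n+1}/a_n and simplify:
a_{n+1}/a_n = 2/(n + 1)
Take the limit as n -> infinity: L = 0.
Since L = 0 < 1, the ratio test implies the series converges.

converges


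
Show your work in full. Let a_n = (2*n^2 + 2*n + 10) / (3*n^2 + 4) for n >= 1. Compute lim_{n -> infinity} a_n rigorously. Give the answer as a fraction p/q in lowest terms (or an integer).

Divide numerator and denominator by n^2, the highest power:
numerator / n^2 = 2 + 2/n + 10/n^2
denominator / n^2 = 3 + 4/n^2
As n -> infinity, all terms of the form c/n^k (k >= 1) tend to 0.
So numerator / n^2 -> 2 and denominator / n^2 -> 3.
Therefore lim a_n = 2/3.

2/3


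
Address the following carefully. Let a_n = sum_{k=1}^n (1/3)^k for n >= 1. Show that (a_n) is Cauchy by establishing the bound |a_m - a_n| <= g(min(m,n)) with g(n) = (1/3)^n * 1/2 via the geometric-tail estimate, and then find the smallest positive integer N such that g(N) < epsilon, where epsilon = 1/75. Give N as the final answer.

For m > n >= 1: |a_m - a_n| = sum_{k=n+1}^m (1/3)^k < sum_{k=n+1}^infinity (1/3)^k = (1/3)^(n+1) / (1 - 1/3) = (1/3)^n * (1/3) * (3/2) = (1/3)^n * 1/2.
So g(n) = (1/3)^n / 2. Since g(n) -> 0, (a_n) is Cauchy.
Now solve g(N) < 1/75: (1/3)^N / 2 < 1/75 <=> 3^N > 1 / (2 * 1/75) = 75/2.
Check powers of 3: 3^3 = 27 <= 75/2, 3^4 = 81 > 75/2.
So the smallest such N is 4. Check: g(4) = 1/(2 * 81) = 1/162 < 1/75.

4


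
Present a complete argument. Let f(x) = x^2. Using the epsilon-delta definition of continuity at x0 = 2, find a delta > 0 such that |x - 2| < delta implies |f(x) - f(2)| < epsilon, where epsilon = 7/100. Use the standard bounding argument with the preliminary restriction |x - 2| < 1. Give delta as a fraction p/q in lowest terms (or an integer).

Factor: |x^2 - (2)^2| = |x - 2| * |x + 2|.
Impose |x - 2| < 1 first. Then |x + 2| = |(x - 2) + 2*(2)| <= |x - 2| + 2*|2| < 1 + 4 = 5.
So |x^2 - (2)^2| < delta * 5.
We need delta * 5 <= 7/100, i.e. delta <= 7/100/5 = 7/500.
Since 7/500 < 1, this is tighter than 1; take delta = 7/500.
So delta = 7/500 works.

7/500


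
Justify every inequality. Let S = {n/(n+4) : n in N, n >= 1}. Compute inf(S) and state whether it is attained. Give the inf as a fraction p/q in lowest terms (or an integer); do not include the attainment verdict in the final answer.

Analysis:
- Values: 1/5, 1/3, 3/7, 1/2, ... strictly increasing.
- Minimum is 1/5 (n=1); inf = 1/5 (attained).
- n/(n+4) = 1 - 4/(n+4) -> 1 from below as n -> infinity, and never equals 1.
- So sup = 1 (not attained).
Conclusion: inf(S) = 1/5, attained in S.

1/5


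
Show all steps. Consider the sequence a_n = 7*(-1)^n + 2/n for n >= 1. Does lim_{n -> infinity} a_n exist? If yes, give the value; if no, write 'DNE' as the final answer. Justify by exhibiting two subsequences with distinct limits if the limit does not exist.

Examine the behaviour of a_n along subsequences.
a_{2k} = 7 + 2/(2k) -> 7. a_{2k+1} = -7 + 2/(2k+1) -> -7.
Since these two subsequential limits are 7 and -7, distinct, the full sequence cannot converge (a convergent sequence has all subsequences tending to the same limit). So lim a_n does not exist.

DNE


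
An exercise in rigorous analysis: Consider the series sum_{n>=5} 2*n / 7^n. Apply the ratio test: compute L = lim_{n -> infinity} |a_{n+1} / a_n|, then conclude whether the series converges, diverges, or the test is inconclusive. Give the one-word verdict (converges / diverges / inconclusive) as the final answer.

Let a_n denote the general term. Form the ratio a_{n+1}/a_n and simplify:
a_{n+1}/a_n = (n + 1)/(7*n)
Take the limit as n -> infinity: L = 1/7.
Since L = 1/7 < 1, the ratio test implies the series converges.

converges


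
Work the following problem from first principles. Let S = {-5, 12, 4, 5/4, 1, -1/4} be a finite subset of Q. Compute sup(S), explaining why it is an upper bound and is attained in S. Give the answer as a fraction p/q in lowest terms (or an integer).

S is finite, so sup(S) = max(S).
Sorted decreasing:
12, 4, 5/4, 1, -1/4, -5
The extremum is 12.
For every x in S, x <= 12. And 12 is in S, so it is attained.
Therefore sup(S) = 12.

12


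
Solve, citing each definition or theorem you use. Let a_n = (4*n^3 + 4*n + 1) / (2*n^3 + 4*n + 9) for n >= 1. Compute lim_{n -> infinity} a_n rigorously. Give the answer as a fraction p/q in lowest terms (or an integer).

Divide numerator and denominator by n^3, the highest power:
numerator / n^3 = 4 + 4/n^2 + n^(-3)
denominator / n^3 = 2 + 4/n^2 + 9/n^3
As n -> infinity, all terms of the form c/n^k (k >= 1) tend to 0.
So numerator / n^3 -> 4 and denominator / n^3 -> 2.
Therefore lim a_n = 2.

2


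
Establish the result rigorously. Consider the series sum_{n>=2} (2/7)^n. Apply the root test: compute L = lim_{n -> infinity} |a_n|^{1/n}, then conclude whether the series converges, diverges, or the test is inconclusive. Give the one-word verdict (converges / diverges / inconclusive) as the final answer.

Let a_n denote the general term. Form |a_n|^(1/n) and simplify:
|a_n|^(1/n) = 2/7
Take the limit as n -> infinity: L = 2/7.
Since L = 2/7 < 1, the root test implies convergence.

converges


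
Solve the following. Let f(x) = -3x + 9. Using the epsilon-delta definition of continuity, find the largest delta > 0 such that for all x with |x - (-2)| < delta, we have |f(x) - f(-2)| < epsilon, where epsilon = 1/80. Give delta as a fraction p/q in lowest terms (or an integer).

We compute f(-2) = -3*(-2) + 9 = 15.
|f(x) - f(-2)| = |-3x + 9 - (15)| = |-3(x - (-2))| = 3|x - (-2)|.
We need 3|x - (-2)| < 1/80, i.e. |x - (-2)| < 1/80 / 3 = 1/240.
So any delta <= 1/240 works. Conversely, if delta > 1/240, then x = -2 + 1/240 satisfies |x - (-2)| = 1/240 < delta but |f(x) - f(-2)| = 3 * 1/240 = 1/80, which is not < 1/80; so no larger delta works.
Hence the largest such delta is 1/240.

1/240


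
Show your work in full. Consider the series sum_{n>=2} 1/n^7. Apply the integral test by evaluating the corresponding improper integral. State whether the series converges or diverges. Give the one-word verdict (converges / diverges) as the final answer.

Let f(x) = x^(-7). Then f is positive, continuous, and decreasing on [2, infinity), so the integral test applies.
Compute the improper integral int_{2}^infinity f(x) dx:
  antiderivative F(x) = -1/(6*x^6).
  As x -> infinity, F(x) -> 0 (since p = 7 > 1).
  So int = F(infinity) - F(2) = 0 - (-1/384) = 1/384.
  Finite, so by the integral test, the series converges.

converges


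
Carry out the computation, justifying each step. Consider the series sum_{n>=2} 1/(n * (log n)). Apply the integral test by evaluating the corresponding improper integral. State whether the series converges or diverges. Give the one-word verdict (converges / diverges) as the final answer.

Let f(x) = 1/(x*log(x)). Then f is positive, continuous, and decreasing on [2, infinity), so the integral test applies.
Compute the improper integral int_{2}^infinity f(x) dx:
  antiderivative F(x) = log(log(x)).
  F(x) = log(log(x)) -> infinity as x -> infinity. The integral diverges, so by the integral test, the series diverges.

diverges


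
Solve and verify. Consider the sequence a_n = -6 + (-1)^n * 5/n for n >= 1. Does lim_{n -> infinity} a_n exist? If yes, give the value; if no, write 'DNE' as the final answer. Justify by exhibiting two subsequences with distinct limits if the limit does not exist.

Examine the behaviour of a_n along subsequences.
Even-n subsequence a_{2k} = -6 + 5/(2k) -> -6. Odd-n subsequence a_{2k+1} = -6 - 5/(2k+1) -> -6. Both tend to -6, which suggests the limit is -6; verify directly.
|a_n - (-6)| = |(-1)^n * 5/n| = 5/n for every n >= 1.
Given epsilon > 0, choose a positive integer N > 5/epsilon. Then for all n >= N, |a_n - (-6)| = 5/n <= 5/N < epsilon.
So by the definition of the limit, lim a_n exists and equals -6.

-6


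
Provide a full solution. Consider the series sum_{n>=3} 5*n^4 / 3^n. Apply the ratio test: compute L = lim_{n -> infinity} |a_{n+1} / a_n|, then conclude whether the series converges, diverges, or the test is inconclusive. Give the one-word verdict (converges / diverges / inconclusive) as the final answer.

Let a_n denote the general term. Form the ratio a_{n+1}/a_n and simplify:
a_{n+1}/a_n = (n + 1)^4/(3*n^4)
Take the limit as n -> infinity: L = 1/3.
Since L = 1/3 < 1, the ratio test implies the series converges.

converges


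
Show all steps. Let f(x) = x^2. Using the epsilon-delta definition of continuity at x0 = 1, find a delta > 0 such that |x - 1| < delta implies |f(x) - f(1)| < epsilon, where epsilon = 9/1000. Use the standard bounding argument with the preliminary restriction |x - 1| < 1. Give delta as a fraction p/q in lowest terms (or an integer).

Factor: |x^2 - (1)^2| = |x - 1| * |x + 1|.
Impose |x - 1| < 1 first. Then |x + 1| = |(x - 1) + 2*(1)| <= |x - 1| + 2*|1| < 1 + 2 = 3.
So |x^2 - (1)^2| < delta * 3.
We need delta * 3 <= 9/1000, i.e. delta <= 9/1000/3 = 3/1000.
Since 3/1000 < 1, this is tighter than 1; take delta = 3/1000.
So delta = 3/1000 works.

3/1000


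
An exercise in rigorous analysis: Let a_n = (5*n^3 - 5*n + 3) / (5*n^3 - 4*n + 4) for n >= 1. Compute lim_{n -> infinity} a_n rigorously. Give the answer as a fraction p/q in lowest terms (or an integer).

Divide numerator and denominator by n^3, the highest power:
numerator / n^3 = 5 - 5/n^2 + 3/n^3
denominator / n^3 = 5 - 4/n^2 + 4/n^3
As n -> infinity, all terms of the form c/n^k (k >= 1) tend to 0.
So numerator / n^3 -> 5 and denominator / n^3 -> 5.
Therefore lim a_n = 1.

1


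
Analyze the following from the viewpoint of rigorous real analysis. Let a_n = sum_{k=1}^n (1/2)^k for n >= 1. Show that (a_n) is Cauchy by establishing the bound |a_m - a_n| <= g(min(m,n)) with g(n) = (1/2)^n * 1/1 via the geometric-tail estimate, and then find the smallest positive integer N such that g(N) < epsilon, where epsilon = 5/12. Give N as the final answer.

For m > n >= 1: |a_m - a_n| = sum_{k=n+1}^m (1/2)^k < sum_{k=n+1}^infinity (1/2)^k = (1/2)^(n+1) / (1 - 1/2) = (1/2)^n * (1/2) * (2/1) = (1/2)^n * 1/1.
So g(n) = (1/2)^n / 1. Since g(n) -> 0, (a_n) is Cauchy.
Now solve g(N) < 5/12: (1/2)^N / 1 < 5/12 <=> 2^N > 1 / (1 * 5/12) = 12/5.
Check powers of 2: 2^1 = 2 <= 12/5, 2^2 = 4 > 12/5.
So the smallest such N is 2. Check: g(2) = 1/(1 * 4) = 1/4 < 5/12.

2


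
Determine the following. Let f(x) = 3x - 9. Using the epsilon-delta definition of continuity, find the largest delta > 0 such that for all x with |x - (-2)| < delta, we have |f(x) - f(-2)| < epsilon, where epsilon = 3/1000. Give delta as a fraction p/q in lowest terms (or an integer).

We compute f(-2) = 3*(-2) - 9 = -15.
|f(x) - f(-2)| = |3x - 9 - (-15)| = |3(x - (-2))| = 3|x - (-2)|.
We need 3|x - (-2)| < 3/1000, i.e. |x - (-2)| < 3/1000 / 3 = 1/1000.
So any delta <= 1/1000 works. Conversely, if delta > 1/1000, then x = -2 + 1/1000 satisfies |x - (-2)| = 1/1000 < delta but |f(x) - f(-2)| = 3 * 1/1000 = 3/1000, which is not < 3/1000; so no larger delta works.
Hence the largest such delta is 1/1000.

1/1000


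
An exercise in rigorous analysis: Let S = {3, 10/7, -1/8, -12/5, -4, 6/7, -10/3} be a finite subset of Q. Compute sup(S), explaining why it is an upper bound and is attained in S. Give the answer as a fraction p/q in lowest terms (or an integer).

S is finite, so sup(S) = max(S).
Sorted decreasing:
3, 10/7, 6/7, -1/8, -12/5, -10/3, -4
The extremum is 3.
For every x in S, x <= 3. And 3 is in S, so it is attained.
Therefore sup(S) = 3.

3


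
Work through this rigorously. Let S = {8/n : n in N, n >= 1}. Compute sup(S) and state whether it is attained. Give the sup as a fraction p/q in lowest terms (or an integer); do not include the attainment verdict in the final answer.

Analysis:
- Values: 8, 4, 8/3, 2, ... strictly decreasing.
- The maximum is 8 (n=1); sup = 8 (attained).
- The set is bounded below by 0; 8/n -> 0 so 0 is the greatest lower bound.
- 0 is not in the set, so inf = 0 is not attained.
Conclusion: sup(S) = 8, attained in S.

8


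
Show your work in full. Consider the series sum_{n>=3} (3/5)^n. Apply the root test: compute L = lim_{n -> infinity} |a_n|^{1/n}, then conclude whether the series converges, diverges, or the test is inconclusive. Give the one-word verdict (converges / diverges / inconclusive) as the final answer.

Let a_n denote the general term. Form |a_n|^(1/n) and simplify:
|a_n|^(1/n) = 3/5
Take the limit as n -> infinity: L = 3/5.
Since L = 3/5 < 1, the root test implies convergence.

converges


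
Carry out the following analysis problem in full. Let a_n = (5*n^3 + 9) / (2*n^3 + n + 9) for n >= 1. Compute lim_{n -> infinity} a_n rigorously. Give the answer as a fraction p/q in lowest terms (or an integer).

Divide numerator and denominator by n^3, the highest power:
numerator / n^3 = 5 + 9/n^3
denominator / n^3 = 2 + n^(-2) + 9/n^3
As n -> infinity, all terms of the form c/n^k (k >= 1) tend to 0.
So numerator / n^3 -> 5 and denominator / n^3 -> 2.
Therefore lim a_n = 5/2.

5/2


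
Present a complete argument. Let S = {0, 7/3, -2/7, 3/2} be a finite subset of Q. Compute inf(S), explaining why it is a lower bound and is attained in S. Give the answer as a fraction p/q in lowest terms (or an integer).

S is finite, so inf(S) = min(S).
Sorted increasing:
-2/7, 0, 3/2, 7/3
The extremum is -2/7.
For every x in S, x >= -2/7. And -2/7 is in S, so it is attained.
Therefore inf(S) = -2/7.

-2/7


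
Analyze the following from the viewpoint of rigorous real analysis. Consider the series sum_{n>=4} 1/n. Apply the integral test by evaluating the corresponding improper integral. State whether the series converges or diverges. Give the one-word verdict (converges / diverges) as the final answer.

Let f(x) = 1/x. Then f is positive, continuous, and decreasing on [4, infinity), so the integral test applies.
Compute the improper integral int_{4}^infinity f(x) dx:
  antiderivative F(x) = log(x).
  As x -> infinity, log(x) -> infinity.
  So int = infinity - log(4) = infinity. By the integral test, the series diverges.

diverges


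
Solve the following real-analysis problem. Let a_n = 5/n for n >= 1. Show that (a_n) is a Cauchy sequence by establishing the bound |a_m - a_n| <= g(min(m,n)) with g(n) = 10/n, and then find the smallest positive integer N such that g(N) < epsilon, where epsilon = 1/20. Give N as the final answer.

For any m, n >= 1, by the triangle inequality:
|a_m - a_n| = |5/m - 5/n| <= 5*1/m + 5*1/n <= 10/min(m,n).
So g(n) = 10/n bounds the Cauchy difference. Since g(n) -> 0, (a_n) is Cauchy.
Now solve g(N) < 1/20: 10/N < 1/20 <=> N > 10 / (1/20) = 200.
The smallest integer strictly greater than 200 is N = 201.
Check: g(201) = 10/201 = 10/201 < 1/20; g(200) = 1/20 >= 1/20. So N = 201.

201


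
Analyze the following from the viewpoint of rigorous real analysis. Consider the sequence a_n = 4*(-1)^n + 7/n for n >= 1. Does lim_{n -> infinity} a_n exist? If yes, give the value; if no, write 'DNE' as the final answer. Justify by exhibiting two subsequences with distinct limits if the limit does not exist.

Examine the behaviour of a_n along subsequences.
a_{2k} = 4 + 7/(2k) -> 4. a_{2k+1} = -4 + 7/(2k+1) -> -4.
Since these two subsequential limits are 4 and -4, distinct, the full sequence cannot converge (a convergent sequence has all subsequences tending to the same limit). So lim a_n does not exist.

DNE


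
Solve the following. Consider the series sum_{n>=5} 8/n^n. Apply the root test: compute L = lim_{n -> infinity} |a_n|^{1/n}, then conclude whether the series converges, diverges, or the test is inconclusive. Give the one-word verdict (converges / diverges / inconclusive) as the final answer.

Let a_n denote the general term. Form |a_n|^(1/n) and simplify:
|a_n|^(1/n) = 2^(3/n)/n
Take the limit as n -> infinity: L = 0.
Since L = 0 < 1, the root test implies convergence.

converges


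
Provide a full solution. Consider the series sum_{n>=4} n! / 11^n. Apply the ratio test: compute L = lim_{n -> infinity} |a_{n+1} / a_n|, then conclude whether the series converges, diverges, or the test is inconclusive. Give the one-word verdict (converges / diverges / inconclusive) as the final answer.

Let a_n denote the general term. Form the ratio a_{n+1}/a_n and simplify:
a_{n+1}/a_n = n/11 + 1/11
Take the limit as n -> infinity: L = infinity.
Since L = infinity > 1 (or L = infinity), the ratio test implies the series diverges.

diverges


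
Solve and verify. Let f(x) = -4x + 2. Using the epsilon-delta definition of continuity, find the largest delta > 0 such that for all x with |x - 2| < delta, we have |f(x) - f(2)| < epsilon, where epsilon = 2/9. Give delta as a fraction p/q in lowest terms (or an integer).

We compute f(2) = -4*(2) + 2 = -6.
|f(x) - f(2)| = |-4x + 2 - (-6)| = |-4(x - 2)| = 4|x - 2|.
We need 4|x - 2| < 2/9, i.e. |x - 2| < 2/9 / 4 = 1/18.
So any delta <= 1/18 works. Conversely, if delta > 1/18, then x = 2 + 1/18 satisfies |x - 2| = 1/18 < delta but |f(x) - f(2)| = 4 * 1/18 = 2/9, which is not < 2/9; so no larger delta works.
Hence the largest such delta is 1/18.

1/18


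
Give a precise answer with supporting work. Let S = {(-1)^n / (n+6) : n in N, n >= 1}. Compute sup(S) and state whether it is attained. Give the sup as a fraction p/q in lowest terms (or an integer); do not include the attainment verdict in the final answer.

Analysis:
- Values: -1/7, 1/8, -1/9, 1/10, -1/11, ...
- Positive terms (even n): 1/(2+6), 1/(4+6), ... decreasing -> max = 1/8 (n=2).
- Negative terms (odd n): -1/(1+6), -1/(3+6), ... increasing -> min = -1/7 (n=1).
- So sup = 1/8 (attained at n=2); inf = -1/7 (attained at n=1).
Conclusion: sup(S) = 1/8, attained in S.

1/8


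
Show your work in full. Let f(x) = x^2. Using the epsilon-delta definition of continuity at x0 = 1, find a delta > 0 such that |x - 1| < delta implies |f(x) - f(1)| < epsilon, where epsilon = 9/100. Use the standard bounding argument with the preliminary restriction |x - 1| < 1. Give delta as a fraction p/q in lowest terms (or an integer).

Factor: |x^2 - (1)^2| = |x - 1| * |x + 1|.
Impose |x - 1| < 1 first. Then |x + 1| = |(x - 1) + 2*(1)| <= |x - 1| + 2*|1| < 1 + 2 = 3.
So |x^2 - (1)^2| < delta * 3.
We need delta * 3 <= 9/100, i.e. delta <= 9/100/3 = 3/100.
Since 3/100 < 1, this is tighter than 1; take delta = 3/100.
So delta = 3/100 works.

3/100


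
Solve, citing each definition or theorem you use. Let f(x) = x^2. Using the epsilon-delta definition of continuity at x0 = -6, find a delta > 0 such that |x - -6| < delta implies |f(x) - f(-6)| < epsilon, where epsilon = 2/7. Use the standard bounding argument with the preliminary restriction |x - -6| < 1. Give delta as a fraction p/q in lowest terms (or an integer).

Factor: |x^2 - (-6)^2| = |x - -6| * |x + -6|.
Impose |x - -6| < 1 first. Then |x + -6| = |(x - -6) + 2*(-6)| <= |x - -6| + 2*|-6| < 1 + 12 = 13.
So |x^2 - (-6)^2| < delta * 13.
We need delta * 13 <= 2/7, i.e. delta <= 2/7/13 = 2/91.
Since 2/91 < 1, this is tighter than 1; take delta = 2/91.
So delta = 2/91 works.

2/91
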